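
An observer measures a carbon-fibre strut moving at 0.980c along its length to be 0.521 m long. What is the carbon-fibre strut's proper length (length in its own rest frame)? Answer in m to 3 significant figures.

L₀ ≈ 2.62 m

γ = 1/√(1 − 0.980²) = 5.0252
L₀ = γL = 5.0252 × 0.521 = 2.62 m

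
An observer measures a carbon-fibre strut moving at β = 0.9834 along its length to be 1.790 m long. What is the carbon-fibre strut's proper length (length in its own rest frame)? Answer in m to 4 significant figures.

γ = 1/√(1 − 0.9834²) = 5.51113
L₀ = γL = 5.51113 × 1.790 = 9.865 m

L₀ ≈ 9.865 m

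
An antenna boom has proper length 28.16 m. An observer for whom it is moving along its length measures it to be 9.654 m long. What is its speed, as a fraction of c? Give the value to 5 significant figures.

γ = L₀/L = 28.16/9.654 = 2.916926
β = √(1 − 1/γ²) = 0.93940

β ≈ 0.93940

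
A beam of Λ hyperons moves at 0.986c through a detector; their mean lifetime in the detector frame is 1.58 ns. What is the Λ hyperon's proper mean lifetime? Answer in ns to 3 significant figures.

τ₀ ≈ 0.263 ns

γ = 1/√(1 − 0.986²) = 5.9972
Proper time: τ₀ = Δt/γ = 1.58/5.9972 = 0.263 ns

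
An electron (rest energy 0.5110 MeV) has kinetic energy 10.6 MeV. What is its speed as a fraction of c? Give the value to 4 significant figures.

β ≈ 0.9989

γ = 1 + K/(m₀c²) = 1 + 10.6/0.5110 = 21.7436
β = √(1 − 1/γ²) = 0.9989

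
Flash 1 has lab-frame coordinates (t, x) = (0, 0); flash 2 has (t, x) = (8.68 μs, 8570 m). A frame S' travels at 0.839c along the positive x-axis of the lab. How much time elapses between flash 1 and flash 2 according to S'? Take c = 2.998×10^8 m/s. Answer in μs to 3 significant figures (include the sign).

Δt' ≈ -28.1 μs

γ = 1/√(1 − 0.839²) = 1.8378
Δt' = γ(Δt − vΔx/c²) = 1.8378 × (8.68 μs − 0.839×8570 m / (2.998×10^8 m/s))
= 1.8378 × (-15.303 μs) = -28.1 μs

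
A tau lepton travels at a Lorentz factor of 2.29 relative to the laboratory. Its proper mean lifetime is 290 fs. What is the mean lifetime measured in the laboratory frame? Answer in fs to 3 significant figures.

Δt ≈ 664 fs

γ = 2.29 (given)
Time dilation: Δt = γτ₀ = 2.29 × 290 fs = 664 fs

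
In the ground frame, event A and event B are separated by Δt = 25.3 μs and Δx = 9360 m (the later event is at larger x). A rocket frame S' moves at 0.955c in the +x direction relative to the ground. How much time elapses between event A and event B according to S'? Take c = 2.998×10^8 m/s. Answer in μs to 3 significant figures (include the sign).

Δt' ≈ -15.2 μs

γ = 1/√(1 − 0.955²) = 3.3715
Δt' = γ(Δt − vΔx/c²) = 3.3715 × (25.3 μs − 0.955×9360 m / (2.998×10^8 m/s))
= 3.3715 × (-4.5159 μs) = -15.2 μs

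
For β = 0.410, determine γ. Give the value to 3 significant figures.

γ = 1/√(1 − β²) = 1/√(1 − 0.410²) = 1/√(0.83190) = 1.10

γ ≈ 1.10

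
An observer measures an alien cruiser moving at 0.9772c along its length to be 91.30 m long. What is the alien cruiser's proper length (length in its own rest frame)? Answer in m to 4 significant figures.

γ = 1/√(1 − 0.9772²) = 4.70985
L₀ = γL = 4.70985 × 91.30 = 430.0 m

L₀ ≈ 430.0 m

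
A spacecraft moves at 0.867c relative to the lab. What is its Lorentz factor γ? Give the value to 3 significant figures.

γ = 1/√(1 − β²) = 1/√(1 − 0.867²) = 1/√(0.24831) = 2.01

γ ≈ 2.01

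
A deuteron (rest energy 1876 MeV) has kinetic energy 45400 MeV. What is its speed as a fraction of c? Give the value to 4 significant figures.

γ = 1 + K/(m₀c²) = 1 + 45400/1876 = 25.2004
β = √(1 − 1/γ²) = 0.9992

β ≈ 0.9992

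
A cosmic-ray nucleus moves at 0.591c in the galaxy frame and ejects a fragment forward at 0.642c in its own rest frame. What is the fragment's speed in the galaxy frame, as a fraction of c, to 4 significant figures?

Compose boost 2: (0.642 + 0.591)/(1 + 0.642×0.591) = 1.233/1.37942 = 0.8939

u ≈ 0.8939c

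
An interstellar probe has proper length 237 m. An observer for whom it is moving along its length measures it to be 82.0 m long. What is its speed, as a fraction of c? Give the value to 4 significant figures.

β ≈ 0.9382

γ = L₀/L = 237/82.0 = 2.89024
β = √(1 − 1/γ²) = 0.9382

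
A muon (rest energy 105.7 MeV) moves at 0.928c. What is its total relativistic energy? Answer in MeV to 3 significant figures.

γ = 1/√(1 − 0.928²) = 2.6840
E = γm₀c² = 2.6840 × 105.7 MeV = 284 MeV

E ≈ 284 MeV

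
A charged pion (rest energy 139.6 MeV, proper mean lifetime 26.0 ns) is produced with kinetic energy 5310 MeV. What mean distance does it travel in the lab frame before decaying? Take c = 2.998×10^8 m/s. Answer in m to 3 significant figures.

γ = 1 + K/(m₀c²) = 1 + 5310/139.6 = 39.037
β = √(1 − 1/γ²) = 0.99967
Dilated lifetime: γτ₀ = 39.037 × 26.0 ns = 1015.0 ns
d = βc·γτ₀ = 0.99967 × (2.998×10^8 m/s) × 1.0150×10^-6 s = 304 m

d ≈ 304 m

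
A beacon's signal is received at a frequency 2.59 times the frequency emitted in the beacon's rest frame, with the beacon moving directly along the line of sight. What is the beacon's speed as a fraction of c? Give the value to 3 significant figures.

β ≈ 0.741

f_obs/f_src = √((1+β)/(1−β)) = 2.59  ⇒  (1+β)/(1−β) = 6.7081
β = |1 − D²|/(1 + D²) = |1 − 6.7081|/(1 + 6.7081) = 0.741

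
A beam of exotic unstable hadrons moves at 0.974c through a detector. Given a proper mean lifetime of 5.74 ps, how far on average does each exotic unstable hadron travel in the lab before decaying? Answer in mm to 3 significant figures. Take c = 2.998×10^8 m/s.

γ = 1/√(1 − 0.974²) = 4.4141
Dilated lifetime: Δt = γτ₀ = 4.4141 × 5.74 ps = 25.337 ps
d = vΔt = 0.974c × 25.337 ps = 2.9201×10^8 m/s × 2.5337×10^-11 s = 7.40 mm

d ≈ 7.40 mm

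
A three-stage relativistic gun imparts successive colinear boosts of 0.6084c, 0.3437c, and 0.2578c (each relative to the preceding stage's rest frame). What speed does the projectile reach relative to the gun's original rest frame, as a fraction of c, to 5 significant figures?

u ≈ 0.86886c

Compose boost 2: (0.3437 + 0.6084)/(1 + 0.3437×0.6084) = 0.95210/1.209107 = 0.7874406
Compose boost 3: (0.2578 + 0.7874406)/(1 + 0.2578×0.7874406) = 1.045241/1.203002 = 0.86886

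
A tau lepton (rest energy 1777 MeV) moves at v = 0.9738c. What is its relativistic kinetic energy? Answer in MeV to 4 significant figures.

γ = 1/√(1 − 0.9738²) = 4.39742
K = (γ − 1)m₀c² = (4.39742 − 1) × 1777 MeV = 3.39742 × 1777 MeV = 6037 MeV

K ≈ 6037 MeV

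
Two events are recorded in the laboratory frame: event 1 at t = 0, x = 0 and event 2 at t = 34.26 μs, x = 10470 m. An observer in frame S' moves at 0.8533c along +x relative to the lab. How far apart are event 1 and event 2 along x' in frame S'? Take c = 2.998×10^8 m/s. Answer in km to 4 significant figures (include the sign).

Δx' ≈ 3.271 km

γ = 1/√(1 − 0.8533²) = 1.91784
Δx' = γ(Δx − vΔt) = 1.91784 × (10470 m − 0.8533×(2.998×10^8 m/s)×34.26×10^-6 s)
= 1.91784 × (1705.63 m) = 3.271 km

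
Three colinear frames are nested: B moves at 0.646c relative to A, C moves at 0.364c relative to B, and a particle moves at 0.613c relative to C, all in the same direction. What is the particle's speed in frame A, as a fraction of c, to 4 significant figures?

u ≈ 0.9530c

Compose boost 2: (0.364 + 0.646)/(1 + 0.364×0.646) = 1.010/1.23514 = 0.817718
Compose boost 3: (0.613 + 0.817718)/(1 + 0.613×0.817718) = 1.43072/1.50126 = 0.9530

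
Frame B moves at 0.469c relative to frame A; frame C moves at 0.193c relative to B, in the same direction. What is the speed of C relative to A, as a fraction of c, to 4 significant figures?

Compose boost 2: (0.193 + 0.469)/(1 + 0.193×0.469) = 0.6620/1.09052 = 0.6071

u ≈ 0.6071c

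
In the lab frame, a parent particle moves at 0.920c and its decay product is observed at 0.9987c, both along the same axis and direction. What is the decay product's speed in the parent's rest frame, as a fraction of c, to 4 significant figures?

u' ≈ 0.9693c

Inverse velocity addition: u' = (u − v)/(1 − uv/c²)
= (0.9987 − 0.920)/(1 − 0.9987×0.920) = 0.07870/0.0811960 = 0.9693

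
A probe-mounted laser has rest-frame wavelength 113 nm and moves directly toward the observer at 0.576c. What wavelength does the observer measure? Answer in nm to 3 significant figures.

Relativistic Doppler: λ_obs = λ_src √((1−β)/(1+β))
= 113 × √(0.42400/1.5760) = 113 × 0.51869 = 58.6 nm

λ_obs ≈ 58.6 nm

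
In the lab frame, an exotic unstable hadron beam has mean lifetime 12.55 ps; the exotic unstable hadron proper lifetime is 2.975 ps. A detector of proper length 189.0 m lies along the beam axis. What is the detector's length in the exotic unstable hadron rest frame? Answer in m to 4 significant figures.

Time dilation ⇒ γ = Δt/τ₀ = 12.55/2.975 = 4.21849
Length contraction: L = L₀/γ = 189.0/4.21849 = 44.80 m

L ≈ 44.80 m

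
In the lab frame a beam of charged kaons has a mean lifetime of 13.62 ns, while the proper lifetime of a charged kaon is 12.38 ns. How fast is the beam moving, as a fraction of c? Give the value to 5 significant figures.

γ = Δt/τ₀ = 13.62/12.38 = 1.100162
β = √(1 − 1/γ²) = √(1 − 1/1.100162²) = 0.41689

β ≈ 0.41689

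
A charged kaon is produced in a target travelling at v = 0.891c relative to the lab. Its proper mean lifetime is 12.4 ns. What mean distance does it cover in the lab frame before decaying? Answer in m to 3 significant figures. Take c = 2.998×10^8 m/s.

γ = 1/√(1 − 0.891²) = 2.2026
Dilated lifetime: Δt = γτ₀ = 2.2026 × 12.4 ns = 27.313 ns
d = vΔt = 0.891c × 27.313 ns = 2.6712×10^8 m/s × 2.7313×10^-8 s = 7.30 m

d ≈ 7.30 m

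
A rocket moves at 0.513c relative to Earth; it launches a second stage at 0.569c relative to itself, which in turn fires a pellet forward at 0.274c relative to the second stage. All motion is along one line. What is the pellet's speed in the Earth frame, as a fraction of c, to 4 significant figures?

u ≈ 0.9041c

Compose boost 2: (0.569 + 0.513)/(1 + 0.569×0.513) = 1.082/1.29190 = 0.837528
Compose boost 3: (0.274 + 0.837528)/(1 + 0.274×0.837528) = 1.11153/1.22948 = 0.9041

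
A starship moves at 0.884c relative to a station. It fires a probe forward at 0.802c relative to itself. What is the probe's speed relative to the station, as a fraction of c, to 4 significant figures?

Relativistic velocity addition: u = (u' + v)/(1 + u'v/c²)
= (0.802 + 0.884)/(1 + 0.802×0.884) = 1.686/1.70897 = 0.9866

u ≈ 0.9866c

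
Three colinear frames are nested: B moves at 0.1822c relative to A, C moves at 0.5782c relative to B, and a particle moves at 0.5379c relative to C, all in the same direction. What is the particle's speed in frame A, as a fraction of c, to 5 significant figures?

u ≈ 0.89474c

Compose boost 2: (0.5782 + 0.1822)/(1 + 0.5782×0.1822) = 0.76040/1.105348 = 0.6879281
Compose boost 3: (0.5379 + 0.6879281)/(1 + 0.5379×0.6879281) = 1.225828/1.370037 = 0.89474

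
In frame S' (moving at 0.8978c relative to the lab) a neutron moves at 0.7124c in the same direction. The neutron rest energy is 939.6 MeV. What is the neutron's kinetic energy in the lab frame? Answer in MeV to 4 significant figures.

K ≈ 4045 MeV

u_lab = (0.7124 + 0.8978)/(1 + 0.7124×0.8978) = 0.9820732
γ = 1/√(1 − 0.9820732²) = 5.30504
K = (γ − 1)m₀c² = (5.30504 − 1) × 939.6 = 4.30504 × 939.6 = 4045 MeV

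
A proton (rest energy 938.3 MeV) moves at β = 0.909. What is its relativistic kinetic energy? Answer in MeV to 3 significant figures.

K ≈ 1310 MeV

γ = 1/√(1 − 0.909²) = 2.3993
K = (γ − 1)m₀c² = (2.3993 − 1) × 938.3 MeV = 1.3993 × 938.3 MeV = 1310 MeV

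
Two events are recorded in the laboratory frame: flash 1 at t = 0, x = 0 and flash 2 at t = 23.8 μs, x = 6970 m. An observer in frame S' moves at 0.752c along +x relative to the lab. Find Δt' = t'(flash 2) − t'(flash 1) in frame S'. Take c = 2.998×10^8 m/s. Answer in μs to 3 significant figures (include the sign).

γ = 1/√(1 − 0.752²) = 1.5171
Δt' = γ(Δt − vΔx/c²) = 1.5171 × (23.8 μs − 0.752×6970 m / (2.998×10^8 m/s))
= 1.5171 × (6.3169 μs) = 9.58 μs

Δt' ≈ 9.58 μs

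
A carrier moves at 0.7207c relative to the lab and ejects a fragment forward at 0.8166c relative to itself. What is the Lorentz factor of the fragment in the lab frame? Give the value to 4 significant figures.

u_lab = (0.8166 + 0.7207)/(1 + 0.8166×0.7207) = 1.5373/1.588524 = 0.9677539
γ = 1/√(1 − 0.9677539²) = 3.970

γ ≈ 3.970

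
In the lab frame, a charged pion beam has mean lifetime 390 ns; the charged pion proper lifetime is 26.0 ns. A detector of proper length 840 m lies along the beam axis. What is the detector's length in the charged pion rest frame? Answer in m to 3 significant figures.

Time dilation ⇒ γ = Δt/τ₀ = 390/26.0 = 15.000
Length contraction: L = L₀/γ = 840/15.000 = 56.0 m

L ≈ 56.0 m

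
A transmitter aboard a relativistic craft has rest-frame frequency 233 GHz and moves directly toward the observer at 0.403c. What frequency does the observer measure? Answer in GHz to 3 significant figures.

Relativistic Doppler: f_obs = f_src √((1+β)/(1−β))
= 233 × √(1.4030/0.59700) = 233 × 1.5330 = 357 GHz

f_obs ≈ 357 GHz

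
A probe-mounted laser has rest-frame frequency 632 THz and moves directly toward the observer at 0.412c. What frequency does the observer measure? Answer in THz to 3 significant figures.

f_obs ≈ 979 THz

Relativistic Doppler: f_obs = f_src √((1+β)/(1−β))
= 632 × √(1.4120/0.58800) = 632 × 1.5496 = 979 THz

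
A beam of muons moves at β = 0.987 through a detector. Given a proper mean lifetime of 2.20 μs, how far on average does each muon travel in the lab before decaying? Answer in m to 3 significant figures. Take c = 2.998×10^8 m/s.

d ≈ 4050 m

γ = 1/√(1 − 0.987²) = 6.2220
Dilated lifetime: Δt = γτ₀ = 6.2220 × 2.20 μs = 13.688 μs
d = vΔt = 0.987c × 13.688 μs = 2.9590×10^8 m/s × 1.3688×10^-5 s = 4050 m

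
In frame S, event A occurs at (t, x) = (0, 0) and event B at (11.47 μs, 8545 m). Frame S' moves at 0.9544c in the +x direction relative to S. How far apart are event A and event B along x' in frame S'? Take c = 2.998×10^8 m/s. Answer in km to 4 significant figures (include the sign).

γ = 1/√(1 − 0.9544²) = 3.34974
Δx' = γ(Δx − vΔt) = 3.34974 × (8545 m − 0.9544×(2.998×10^8 m/s)×11.47×10^-6 s)
= 3.34974 × (5263.10 m) = 17.63 km

Δx' ≈ 17.63 km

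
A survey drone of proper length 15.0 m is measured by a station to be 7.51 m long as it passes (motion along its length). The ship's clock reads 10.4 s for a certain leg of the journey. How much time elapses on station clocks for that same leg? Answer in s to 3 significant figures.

Δt ≈ 20.8 s

Length contraction ⇒ γ = L₀/L = 15.0/7.51 = 1.9973
Time dilation: Δt = γτ₀ = 1.9973 × 10.4 s = 20.8 s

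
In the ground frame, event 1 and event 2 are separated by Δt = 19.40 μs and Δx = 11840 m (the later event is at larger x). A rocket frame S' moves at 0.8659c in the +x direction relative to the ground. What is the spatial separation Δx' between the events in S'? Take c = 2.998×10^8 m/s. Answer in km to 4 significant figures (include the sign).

Δx' ≈ 13.60 km

γ = 1/√(1 − 0.8659²) = 1.99913
Δx' = γ(Δx − vΔt) = 1.99913 × (11840 m − 0.8659×(2.998×10^8 m/s)×19.40×10^-6 s)
= 1.99913 × (6803.82 m) = 13.60 km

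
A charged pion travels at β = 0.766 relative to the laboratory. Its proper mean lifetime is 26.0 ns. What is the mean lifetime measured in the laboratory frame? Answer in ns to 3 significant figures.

γ = 1/√(1 − 0.766²) = 1.5556
Time dilation: Δt = γτ₀ = 1.5556 × 26.0 ns = 40.4 ns

Δt ≈ 40.4 ns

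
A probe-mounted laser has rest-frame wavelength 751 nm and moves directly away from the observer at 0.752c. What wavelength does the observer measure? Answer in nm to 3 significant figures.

λ_obs ≈ 2000 nm

Relativistic Doppler: λ_obs = λ_src √((1+β)/(1−β))
= 751 × √(1.7520/0.24800) = 751 × 2.6579 = 2000 nm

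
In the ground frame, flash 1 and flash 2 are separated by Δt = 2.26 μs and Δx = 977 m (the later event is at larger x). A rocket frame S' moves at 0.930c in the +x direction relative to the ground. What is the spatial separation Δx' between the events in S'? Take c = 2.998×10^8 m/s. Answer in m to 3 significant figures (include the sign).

Δx' ≈ 944 m

γ = 1/√(1 − 0.930²) = 2.7206
Δx' = γ(Δx − vΔt) = 2.7206 × (977 m − 0.930×(2.998×10^8 m/s)×2.26×10^-6 s)
= 2.7206 × (346.88 m) = 944 m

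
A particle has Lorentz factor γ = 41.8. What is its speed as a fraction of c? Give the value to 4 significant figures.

β ≈ 0.9997

β = √(1 − 1/γ²) = √(1 − 1/41.8²) = √(0.999428) = 0.9997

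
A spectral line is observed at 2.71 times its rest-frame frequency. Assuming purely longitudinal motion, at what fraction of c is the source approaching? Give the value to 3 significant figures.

f_obs/f_src = √((1+β)/(1−β)) = 2.71  ⇒  (1+β)/(1−β) = 7.3441
β = |1 − D²|/(1 + D²) = |1 − 7.3441|/(1 + 7.3441) = 0.760

β ≈ 0.760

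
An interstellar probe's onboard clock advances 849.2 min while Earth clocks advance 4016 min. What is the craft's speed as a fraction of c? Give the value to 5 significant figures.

γ = Δt/τ₀ = 4016/849.2 = 4.729157
β = √(1 − 1/γ²) = √(1 − 1/4.729157²) = 0.97739

β ≈ 0.97739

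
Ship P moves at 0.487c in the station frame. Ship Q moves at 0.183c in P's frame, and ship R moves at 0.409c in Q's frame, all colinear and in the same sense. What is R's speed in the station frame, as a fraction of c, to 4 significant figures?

u ≈ 0.8183c

Compose boost 2: (0.183 + 0.487)/(1 + 0.183×0.487) = 0.6700/1.08912 = 0.615175
Compose boost 3: (0.409 + 0.615175)/(1 + 0.409×0.615175) = 1.02417/1.25161 = 0.8183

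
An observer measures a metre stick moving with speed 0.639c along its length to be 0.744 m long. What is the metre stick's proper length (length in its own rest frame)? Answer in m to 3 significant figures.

γ = 1/√(1 − 0.639²) = 1.3000
L₀ = γL = 1.3000 × 0.744 = 0.967 m

L₀ ≈ 0.967 m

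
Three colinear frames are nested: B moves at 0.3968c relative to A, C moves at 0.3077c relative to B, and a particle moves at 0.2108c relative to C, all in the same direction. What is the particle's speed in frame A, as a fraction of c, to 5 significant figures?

u ≈ 0.74062c

Compose boost 2: (0.3077 + 0.3968)/(1 + 0.3077×0.3968) = 0.70450/1.122095 = 0.6278433
Compose boost 3: (0.2108 + 0.6278433)/(1 + 0.2108×0.6278433) = 0.8386433/1.132349 = 0.74062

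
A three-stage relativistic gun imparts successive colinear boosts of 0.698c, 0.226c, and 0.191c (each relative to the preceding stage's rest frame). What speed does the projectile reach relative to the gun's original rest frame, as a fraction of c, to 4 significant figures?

u ≈ 0.8583c

Compose boost 2: (0.226 + 0.698)/(1 + 0.226×0.698) = 0.9240/1.15775 = 0.798101
Compose boost 3: (0.191 + 0.798101)/(1 + 0.191×0.798101) = 0.989101/1.15244 = 0.8583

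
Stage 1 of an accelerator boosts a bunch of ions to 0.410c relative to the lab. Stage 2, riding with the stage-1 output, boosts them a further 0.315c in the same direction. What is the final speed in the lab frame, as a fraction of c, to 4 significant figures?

u ≈ 0.6421c

Compose boost 2: (0.315 + 0.410)/(1 + 0.315×0.410) = 0.7250/1.12915 = 0.6421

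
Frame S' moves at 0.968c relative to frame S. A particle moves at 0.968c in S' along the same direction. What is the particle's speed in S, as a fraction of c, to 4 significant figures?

u ≈ 0.9995c

Relativistic velocity addition: u = (u' + v)/(1 + u'v/c²)
= (0.968 + 0.968)/(1 + 0.968×0.968) = 1.936/1.93702 = 0.9995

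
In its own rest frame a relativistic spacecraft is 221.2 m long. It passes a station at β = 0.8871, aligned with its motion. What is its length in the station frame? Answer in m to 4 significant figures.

L ≈ 102.1 m

γ = 1/√(1 − 0.8871²) = 2.16648
Length contraction: L = L₀/γ = 221.2/2.16648 = 102.1 m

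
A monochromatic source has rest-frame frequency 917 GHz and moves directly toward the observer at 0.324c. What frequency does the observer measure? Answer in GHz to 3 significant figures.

Relativistic Doppler: f_obs = f_src √((1+β)/(1−β))
= 917 × √(1.3240/0.67600) = 917 × 1.3995 = 1280 GHz

f_obs ≈ 1280 GHz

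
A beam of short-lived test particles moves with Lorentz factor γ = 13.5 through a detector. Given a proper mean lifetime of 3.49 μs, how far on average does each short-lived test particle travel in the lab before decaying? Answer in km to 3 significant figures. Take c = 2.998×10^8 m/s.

d ≈ 14.1 km

β = √(1 − 1/γ²) = √(1 − 1/13.5²) = 0.99725
Dilated lifetime: Δt = γτ₀ = 13.5 × 3.49 μs = 47.115 μs
d = vΔt = 0.99725c × 47.115 μs = 2.9898×10^8 m/s × 4.7115×10^-5 s = 14.1 km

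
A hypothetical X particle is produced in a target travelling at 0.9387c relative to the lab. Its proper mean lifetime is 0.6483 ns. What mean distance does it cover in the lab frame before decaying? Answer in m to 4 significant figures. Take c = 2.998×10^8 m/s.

γ = 1/√(1 − 0.9387²) = 2.90078
Dilated lifetime: Δt = γτ₀ = 2.90078 × 0.6483 ns = 1.88057 ns
d = vΔt = 0.9387c × 1.88057 ns = 2.81422×10^8 m/s × 1.88057×10^-9 s = 0.5292 m

d ≈ 0.5292 m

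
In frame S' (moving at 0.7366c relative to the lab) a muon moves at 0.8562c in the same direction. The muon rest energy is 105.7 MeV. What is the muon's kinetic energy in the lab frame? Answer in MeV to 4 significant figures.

u_lab = (0.8562 + 0.7366)/(1 + 0.8562×0.7366) = 0.9767723
γ = 1/√(1 − 0.9767723²) = 4.66679
K = (γ − 1)m₀c² = (4.66679 − 1) × 105.7 = 3.66679 × 105.7 = 387.6 MeV

K ≈ 387.6 MeV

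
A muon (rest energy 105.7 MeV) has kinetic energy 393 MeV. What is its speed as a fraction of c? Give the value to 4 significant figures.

γ = 1 + K/(m₀c²) = 1 + 393/105.7 = 4.71807
β = √(1 − 1/γ²) = 0.9773

β ≈ 0.9773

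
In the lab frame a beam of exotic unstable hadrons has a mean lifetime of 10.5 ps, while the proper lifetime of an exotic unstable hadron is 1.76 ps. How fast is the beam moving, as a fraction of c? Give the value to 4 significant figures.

γ = Δt/τ₀ = 10.5/1.76 = 5.96591
β = √(1 − 1/γ²) = √(1 − 1/5.96591²) = 0.9859

β ≈ 0.9859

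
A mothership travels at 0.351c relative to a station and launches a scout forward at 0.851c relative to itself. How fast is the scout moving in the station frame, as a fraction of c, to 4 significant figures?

u ≈ 0.9255c

Compose boost 2: (0.851 + 0.351)/(1 + 0.851×0.351) = 1.202/1.29870 = 0.9255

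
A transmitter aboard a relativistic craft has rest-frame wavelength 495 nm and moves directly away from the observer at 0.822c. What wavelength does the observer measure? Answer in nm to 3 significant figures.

Relativistic Doppler: λ_obs = λ_src √((1+β)/(1−β))
= 495 × √(1.8220/0.17800) = 495 × 3.1994 = 1580 nm

λ_obs ≈ 1580 nm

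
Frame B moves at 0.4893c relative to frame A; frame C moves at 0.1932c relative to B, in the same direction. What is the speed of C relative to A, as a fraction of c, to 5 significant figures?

Compose boost 2: (0.1932 + 0.4893)/(1 + 0.1932×0.4893) = 0.68250/1.094533 = 0.62355

u ≈ 0.62355c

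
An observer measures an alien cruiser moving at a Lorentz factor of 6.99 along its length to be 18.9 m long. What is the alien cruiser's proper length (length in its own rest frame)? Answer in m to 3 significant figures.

L₀ ≈ 132 m

γ = 6.99 (given)
L₀ = γL = 6.99 × 18.9 = 132 m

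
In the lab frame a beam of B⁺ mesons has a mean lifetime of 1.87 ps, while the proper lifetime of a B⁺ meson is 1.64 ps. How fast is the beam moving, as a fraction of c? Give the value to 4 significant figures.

β ≈ 0.4805

γ = Δt/τ₀ = 1.87/1.64 = 1.14024
β = √(1 − 1/γ²) = √(1 − 1/1.14024²) = 0.4805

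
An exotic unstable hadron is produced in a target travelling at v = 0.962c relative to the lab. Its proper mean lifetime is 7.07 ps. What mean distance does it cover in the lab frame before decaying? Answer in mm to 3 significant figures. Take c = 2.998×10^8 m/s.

d ≈ 7.47 mm

γ = 1/√(1 − 0.962²) = 3.6623
Dilated lifetime: Δt = γτ₀ = 3.6623 × 7.07 ps = 25.893 ps
d = vΔt = 0.962c × 25.893 ps = 2.8841×10^8 m/s × 2.5893×10^-11 s = 7.47 mm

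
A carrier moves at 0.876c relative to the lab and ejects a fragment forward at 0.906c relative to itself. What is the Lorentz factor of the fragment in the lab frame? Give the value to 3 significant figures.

u_lab = (0.906 + 0.876)/(1 + 0.906×0.876) = 1.782/1.79366 = 0.993502
γ = 1/√(1 − 0.993502²) = 8.79

γ ≈ 8.79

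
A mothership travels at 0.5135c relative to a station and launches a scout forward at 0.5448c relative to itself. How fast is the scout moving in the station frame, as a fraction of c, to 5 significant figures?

u ≈ 0.82696c

Compose boost 2: (0.5448 + 0.5135)/(1 + 0.5448×0.5135) = 1.0583/1.279755 = 0.82696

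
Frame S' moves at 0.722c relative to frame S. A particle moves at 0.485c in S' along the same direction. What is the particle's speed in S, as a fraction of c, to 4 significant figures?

Relativistic velocity addition: u = (u' + v)/(1 + u'v/c²)
= (0.485 + 0.722)/(1 + 0.485×0.722) = 1.207/1.35017 = 0.8940

u ≈ 0.8940c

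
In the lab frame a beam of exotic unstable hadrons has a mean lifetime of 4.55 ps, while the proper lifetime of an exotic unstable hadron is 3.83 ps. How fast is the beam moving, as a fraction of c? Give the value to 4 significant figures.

γ = Δt/τ₀ = 4.55/3.83 = 1.18799
β = √(1 − 1/γ²) = √(1 − 1/1.18799²) = 0.5399

β ≈ 0.5399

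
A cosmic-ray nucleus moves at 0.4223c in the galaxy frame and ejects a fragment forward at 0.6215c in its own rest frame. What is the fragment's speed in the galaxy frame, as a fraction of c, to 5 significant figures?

u ≈ 0.82680c

Compose boost 2: (0.6215 + 0.4223)/(1 + 0.6215×0.4223) = 1.0438/1.262459 = 0.82680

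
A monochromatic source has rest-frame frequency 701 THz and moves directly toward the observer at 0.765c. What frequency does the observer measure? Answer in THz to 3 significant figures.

Relativistic Doppler: f_obs = f_src √((1+β)/(1−β))
= 701 × √(1.7650/0.23500) = 701 × 2.7406 = 1920 THz

f_obs ≈ 1920 THz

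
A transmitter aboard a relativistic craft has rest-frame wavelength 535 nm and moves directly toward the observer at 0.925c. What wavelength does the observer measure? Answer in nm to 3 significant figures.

λ_obs ≈ 106 nm

Relativistic Doppler: λ_obs = λ_src √((1−β)/(1+β))
= 535 × √(0.075000/1.9250) = 535 × 0.19739 = 106 nm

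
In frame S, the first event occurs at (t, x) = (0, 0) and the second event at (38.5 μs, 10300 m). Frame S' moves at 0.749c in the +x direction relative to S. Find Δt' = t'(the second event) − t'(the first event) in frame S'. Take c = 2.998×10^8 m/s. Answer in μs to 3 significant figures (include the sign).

γ = 1/√(1 − 0.749²) = 1.5093
Δt' = γ(Δt − vΔx/c²) = 1.5093 × (38.5 μs − 0.749×10300 m / (2.998×10^8 m/s))
= 1.5093 × (12.767 μs) = 19.3 μs

Δt' ≈ 19.3 μs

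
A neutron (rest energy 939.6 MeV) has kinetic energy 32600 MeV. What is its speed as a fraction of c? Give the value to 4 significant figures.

β ≈ 0.9996

γ = 1 + K/(m₀c²) = 1 + 32600/939.6 = 35.6956
β = √(1 − 1/γ²) = 0.9996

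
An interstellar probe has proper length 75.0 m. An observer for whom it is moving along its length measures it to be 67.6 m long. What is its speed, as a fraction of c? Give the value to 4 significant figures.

γ = L₀/L = 75.0/67.6 = 1.10947
β = √(1 − 1/γ²) = 0.4331

β ≈ 0.4331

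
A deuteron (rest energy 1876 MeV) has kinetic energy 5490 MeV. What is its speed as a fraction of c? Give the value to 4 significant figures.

β ≈ 0.9670

γ = 1 + K/(m₀c²) = 1 + 5490/1876 = 3.92644
β = √(1 − 1/γ²) = 0.9670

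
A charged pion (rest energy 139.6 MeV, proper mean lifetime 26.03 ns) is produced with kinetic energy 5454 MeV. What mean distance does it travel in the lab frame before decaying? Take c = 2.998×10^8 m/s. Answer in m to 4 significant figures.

γ = 1 + K/(m₀c²) = 1 + 5454/139.6 = 40.0688
β = √(1 − 1/γ²) = 0.999689
Dilated lifetime: γτ₀ = 40.0688 × 26.03 ns = 1042.99 ns
d = βc·γτ₀ = 0.999689 × (2.998×10^8 m/s) × 1.04299×10^-6 s = 312.6 m

d ≈ 312.6 m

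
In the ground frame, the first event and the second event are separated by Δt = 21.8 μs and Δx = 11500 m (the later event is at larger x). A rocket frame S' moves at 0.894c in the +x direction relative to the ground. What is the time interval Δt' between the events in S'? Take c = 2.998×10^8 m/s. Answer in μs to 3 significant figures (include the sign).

γ = 1/√(1 − 0.894²) = 2.2318
Δt' = γ(Δt − vΔx/c²) = 2.2318 × (21.8 μs − 0.894×11500 m / (2.998×10^8 m/s))
= 2.2318 × (-12.493 μs) = -27.9 μs

Δt' ≈ -27.9 μs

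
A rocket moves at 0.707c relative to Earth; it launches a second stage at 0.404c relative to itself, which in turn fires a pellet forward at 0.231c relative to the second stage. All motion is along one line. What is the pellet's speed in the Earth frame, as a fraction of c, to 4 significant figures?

u ≈ 0.9129c

Compose boost 2: (0.404 + 0.707)/(1 + 0.404×0.707) = 1.111/1.28563 = 0.864169
Compose boost 3: (0.231 + 0.864169)/(1 + 0.231×0.864169) = 1.09517/1.19962 = 0.9129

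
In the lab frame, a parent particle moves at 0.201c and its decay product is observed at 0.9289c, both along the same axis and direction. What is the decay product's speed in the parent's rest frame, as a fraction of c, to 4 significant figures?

u' ≈ 0.8950c

Inverse velocity addition: u' = (u − v)/(1 − uv/c²)
= (0.9289 − 0.201)/(1 − 0.9289×0.201) = 0.7279/0.813291 = 0.8950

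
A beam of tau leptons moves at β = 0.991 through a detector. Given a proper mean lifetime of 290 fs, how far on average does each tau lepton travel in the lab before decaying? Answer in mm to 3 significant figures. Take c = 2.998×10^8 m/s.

γ = 1/√(1 − 0.991²) = 7.4704
Dilated lifetime: Δt = γτ₀ = 7.4704 × 290 fs = 2166.4 fs
d = vΔt = 0.991c × 2166.4 fs = 2.9710×10^8 m/s × 2.1664×10^-12 s = 0.644 mm

d ≈ 0.644 mm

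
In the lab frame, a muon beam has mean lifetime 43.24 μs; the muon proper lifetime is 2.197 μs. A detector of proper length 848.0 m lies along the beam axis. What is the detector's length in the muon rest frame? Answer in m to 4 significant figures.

L ≈ 43.09 m

Time dilation ⇒ γ = Δt/τ₀ = 43.24/2.197 = 19.6814
Length contraction: L = L₀/γ = 848.0/19.6814 = 43.09 m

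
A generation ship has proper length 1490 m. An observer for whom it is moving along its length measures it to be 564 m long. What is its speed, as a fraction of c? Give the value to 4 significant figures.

β ≈ 0.9256

γ = L₀/L = 1490/564 = 2.64184
β = √(1 − 1/γ²) = 0.9256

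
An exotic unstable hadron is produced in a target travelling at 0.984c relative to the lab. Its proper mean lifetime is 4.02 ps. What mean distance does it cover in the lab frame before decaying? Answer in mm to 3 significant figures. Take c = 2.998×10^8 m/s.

γ = 1/√(1 − 0.984²) = 5.6127
Dilated lifetime: Δt = γτ₀ = 5.6127 × 4.02 ps = 22.563 ps
d = vΔt = 0.984c × 22.563 ps = 2.9500×10^8 m/s × 2.2563×10^-11 s = 6.66 mm

d ≈ 6.66 mm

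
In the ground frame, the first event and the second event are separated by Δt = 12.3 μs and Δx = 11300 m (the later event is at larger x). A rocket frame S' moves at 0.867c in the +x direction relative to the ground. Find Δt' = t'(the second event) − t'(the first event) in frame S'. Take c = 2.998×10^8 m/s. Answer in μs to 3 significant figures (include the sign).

γ = 1/√(1 − 0.867²) = 2.0068
Δt' = γ(Δt − vΔx/c²) = 2.0068 × (12.3 μs − 0.867×11300 m / (2.998×10^8 m/s))
= 2.0068 × (-20.379 μs) = -40.9 μs

Δt' ≈ -40.9 μs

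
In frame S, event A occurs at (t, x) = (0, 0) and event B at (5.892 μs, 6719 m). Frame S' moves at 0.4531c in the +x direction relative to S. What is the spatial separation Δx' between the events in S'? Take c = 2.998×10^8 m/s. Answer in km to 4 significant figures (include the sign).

Δx' ≈ 6.639 km

γ = 1/√(1 − 0.4531²) = 1.12176
Δx' = γ(Δx − vΔt) = 1.12176 × (6719 m − 0.4531×(2.998×10^8 m/s)×5.892×10^-6 s)
= 1.12176 × (5918.63 m) = 6.639 km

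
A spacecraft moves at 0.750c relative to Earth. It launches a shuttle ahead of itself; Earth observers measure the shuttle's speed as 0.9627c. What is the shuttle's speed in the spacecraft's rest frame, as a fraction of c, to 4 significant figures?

Inverse velocity addition: u' = (u − v)/(1 − uv/c²)
= (0.9627 − 0.750)/(1 − 0.9627×0.750) = 0.2127/0.277975 = 0.7652

u' ≈ 0.7652c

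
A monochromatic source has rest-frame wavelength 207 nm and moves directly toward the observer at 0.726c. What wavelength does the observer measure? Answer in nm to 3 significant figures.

Relativistic Doppler: λ_obs = λ_src √((1−β)/(1+β))
= 207 × √(0.27400/1.7260) = 207 × 0.39843 = 82.5 nm

λ_obs ≈ 82.5 nm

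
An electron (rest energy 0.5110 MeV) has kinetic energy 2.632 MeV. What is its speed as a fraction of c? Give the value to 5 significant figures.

β ≈ 0.98669

γ = 1 + K/(m₀c²) = 1 + 2.632/0.5110 = 6.150685
β = √(1 − 1/γ²) = 0.98669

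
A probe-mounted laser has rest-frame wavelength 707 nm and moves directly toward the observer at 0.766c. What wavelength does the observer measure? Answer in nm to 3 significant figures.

λ_obs ≈ 257 nm

Relativistic Doppler: λ_obs = λ_src √((1−β)/(1+β))
= 707 × √(0.23400/1.7660) = 707 × 0.36401 = 257 nm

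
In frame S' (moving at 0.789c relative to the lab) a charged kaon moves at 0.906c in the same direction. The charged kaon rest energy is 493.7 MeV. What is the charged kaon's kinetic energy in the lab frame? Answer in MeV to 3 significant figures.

K ≈ 2760 MeV

u_lab = (0.906 + 0.789)/(1 + 0.906×0.789) = 0.988434
γ = 1/√(1 − 0.988434²) = 6.5940
K = (γ − 1)m₀c² = (6.5940 − 1) × 493.7 = 5.5940 × 493.7 = 2760 MeV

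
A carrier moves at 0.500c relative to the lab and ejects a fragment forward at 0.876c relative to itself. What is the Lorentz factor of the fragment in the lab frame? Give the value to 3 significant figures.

γ ≈ 3.44

u_lab = (0.876 + 0.500)/(1 + 0.876×0.500) = 1.376/1.43800 = 0.956885
γ = 1/√(1 − 0.956885²) = 3.44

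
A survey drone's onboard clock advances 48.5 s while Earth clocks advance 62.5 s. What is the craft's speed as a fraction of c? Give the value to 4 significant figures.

β ≈ 0.6307

γ = Δt/τ₀ = 62.5/48.5 = 1.28866
β = √(1 − 1/γ²) = √(1 − 1/1.28866²) = 0.6307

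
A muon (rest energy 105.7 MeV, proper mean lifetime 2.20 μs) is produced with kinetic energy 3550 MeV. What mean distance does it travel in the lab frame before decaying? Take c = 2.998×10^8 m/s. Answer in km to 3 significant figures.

γ = 1 + K/(m₀c²) = 1 + 3550/105.7 = 34.586
β = √(1 − 1/γ²) = 0.99958
Dilated lifetime: γτ₀ = 34.586 × 2.20 μs = 76.088 μs
d = βc·γτ₀ = 0.99958 × (2.998×10^8 m/s) × 7.6088×10^-5 s = 22.8 km

d ≈ 22.8 km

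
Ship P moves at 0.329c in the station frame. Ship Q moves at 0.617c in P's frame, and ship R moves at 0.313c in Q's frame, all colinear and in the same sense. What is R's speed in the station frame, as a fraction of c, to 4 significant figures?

u ≈ 0.8822c

Compose boost 2: (0.617 + 0.329)/(1 + 0.617×0.329) = 0.9460/1.20299 = 0.786372
Compose boost 3: (0.313 + 0.786372)/(1 + 0.313×0.786372) = 1.09937/1.24613 = 0.8822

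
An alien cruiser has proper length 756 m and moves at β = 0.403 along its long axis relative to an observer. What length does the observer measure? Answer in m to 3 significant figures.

γ = 1/√(1 − 0.403²) = 1.0927
Length contraction: L = L₀/γ = 756/1.0927 = 692 m

L ≈ 692 m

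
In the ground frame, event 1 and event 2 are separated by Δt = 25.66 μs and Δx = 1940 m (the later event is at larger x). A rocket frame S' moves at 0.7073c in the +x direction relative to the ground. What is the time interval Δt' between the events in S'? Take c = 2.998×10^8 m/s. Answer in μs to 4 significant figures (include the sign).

γ = 1/√(1 − 0.7073²) = 1.41460
Δt' = γ(Δt − vΔx/c²) = 1.41460 × (25.66 μs − 0.7073×1940 m / (2.998×10^8 m/s))
= 1.41460 × (21.0831 μs) = 29.82 μs

Δt' ≈ 29.82 μs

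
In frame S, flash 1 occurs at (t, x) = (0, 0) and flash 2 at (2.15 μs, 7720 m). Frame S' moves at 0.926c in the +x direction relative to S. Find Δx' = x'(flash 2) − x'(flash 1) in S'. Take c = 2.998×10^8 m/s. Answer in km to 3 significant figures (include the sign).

γ = 1/√(1 − 0.926²) = 2.6488
Δx' = γ(Δx − vΔt) = 2.6488 × (7720 m − 0.926×(2.998×10^8 m/s)×2.15×10^-6 s)
= 2.6488 × (7123.1 m) = 18.9 km

Δx' ≈ 18.9 km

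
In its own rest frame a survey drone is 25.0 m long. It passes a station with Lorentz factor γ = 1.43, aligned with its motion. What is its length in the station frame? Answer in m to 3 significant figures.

L ≈ 17.5 m

γ = 1.43 (given)
Length contraction: L = L₀/γ = 25.0/1.43 = 17.5 m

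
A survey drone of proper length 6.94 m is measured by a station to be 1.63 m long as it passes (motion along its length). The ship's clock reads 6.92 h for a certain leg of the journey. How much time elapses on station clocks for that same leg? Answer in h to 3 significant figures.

Δt ≈ 29.5 h

Length contraction ⇒ γ = L₀/L = 6.94/1.63 = 4.2577
Time dilation: Δt = γτ₀ = 4.2577 × 6.92 h = 29.5 h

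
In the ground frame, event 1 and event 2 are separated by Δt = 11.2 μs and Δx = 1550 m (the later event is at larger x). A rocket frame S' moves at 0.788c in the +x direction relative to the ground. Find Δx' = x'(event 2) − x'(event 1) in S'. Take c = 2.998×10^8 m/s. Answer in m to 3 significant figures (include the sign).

γ = 1/√(1 − 0.788²) = 1.6242
Δx' = γ(Δx − vΔt) = 1.6242 × (1550 m − 0.788×(2.998×10^8 m/s)×11.2×10^-6 s)
= 1.6242 × (-1095.9 m) = -1780 m

Δx' ≈ -1780 m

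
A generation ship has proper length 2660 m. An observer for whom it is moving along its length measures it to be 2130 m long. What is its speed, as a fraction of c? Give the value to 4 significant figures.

γ = L₀/L = 2660/2130 = 1.24883
β = √(1 − 1/γ²) = 0.5990

β ≈ 0.5990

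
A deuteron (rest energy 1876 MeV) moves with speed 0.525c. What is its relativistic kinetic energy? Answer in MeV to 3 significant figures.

γ = 1/√(1 − 0.525²) = 1.1749
K = (γ − 1)m₀c² = (1.1749 − 1) × 1876 MeV = 0.17495 × 1876 MeV = 328 MeV

K ≈ 328 MeV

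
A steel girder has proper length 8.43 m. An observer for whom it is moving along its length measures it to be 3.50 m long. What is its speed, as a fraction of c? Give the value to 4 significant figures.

β ≈ 0.9097

γ = L₀/L = 8.43/3.50 = 2.40857
β = √(1 − 1/γ²) = 0.9097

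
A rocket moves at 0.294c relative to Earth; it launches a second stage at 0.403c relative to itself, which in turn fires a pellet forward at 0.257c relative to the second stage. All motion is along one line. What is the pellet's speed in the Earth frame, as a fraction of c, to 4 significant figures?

u ≈ 0.7587c

Compose boost 2: (0.403 + 0.294)/(1 + 0.403×0.294) = 0.6970/1.11848 = 0.623166
Compose boost 3: (0.257 + 0.623166)/(1 + 0.257×0.623166) = 0.880166/1.16015 = 0.7587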